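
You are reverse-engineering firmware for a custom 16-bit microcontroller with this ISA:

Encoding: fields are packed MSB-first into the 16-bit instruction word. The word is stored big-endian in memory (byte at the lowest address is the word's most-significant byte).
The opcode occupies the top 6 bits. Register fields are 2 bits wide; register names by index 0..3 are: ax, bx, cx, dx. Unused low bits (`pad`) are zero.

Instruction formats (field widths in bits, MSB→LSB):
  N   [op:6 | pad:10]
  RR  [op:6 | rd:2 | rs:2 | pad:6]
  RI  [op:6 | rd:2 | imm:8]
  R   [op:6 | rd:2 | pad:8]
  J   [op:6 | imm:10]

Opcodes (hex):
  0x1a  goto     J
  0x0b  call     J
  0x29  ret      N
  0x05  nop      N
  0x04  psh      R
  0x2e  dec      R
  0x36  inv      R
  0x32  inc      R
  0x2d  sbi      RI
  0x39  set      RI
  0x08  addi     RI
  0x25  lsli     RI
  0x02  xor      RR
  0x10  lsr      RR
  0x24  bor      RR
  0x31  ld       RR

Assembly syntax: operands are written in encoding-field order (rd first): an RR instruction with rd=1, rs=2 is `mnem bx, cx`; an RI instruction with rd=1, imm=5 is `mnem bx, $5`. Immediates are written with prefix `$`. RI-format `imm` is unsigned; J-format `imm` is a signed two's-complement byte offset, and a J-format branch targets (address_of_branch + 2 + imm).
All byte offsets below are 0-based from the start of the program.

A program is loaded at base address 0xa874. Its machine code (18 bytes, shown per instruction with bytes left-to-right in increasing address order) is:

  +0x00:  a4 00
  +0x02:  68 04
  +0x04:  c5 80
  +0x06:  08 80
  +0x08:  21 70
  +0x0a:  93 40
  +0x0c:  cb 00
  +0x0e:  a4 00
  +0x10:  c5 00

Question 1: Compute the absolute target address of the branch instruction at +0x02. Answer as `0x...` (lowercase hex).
0xa87c

+0x02: 68 04 ⇒ word 0x6804 (big)
  opcode bits[15:10]=0x1a: goto/J
  [9:0] imm=4 = $4
  target = base 0xa874 + off 0x02 + 2 + imm 4 = 0xa87c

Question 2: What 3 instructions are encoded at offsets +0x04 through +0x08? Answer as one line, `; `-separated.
@+04  big-endian(c5 80) = 0xc580
  op=0xc580>>10=0x31 ⇒ ld (RR)
  rd@[9:8]=0x1 ⇒ bx
  rs@[7:6]=0x2 ⇒ cx
@+06  big-endian(08 80) = 0x0880
  op=0x0880>>10=0x2 ⇒ xor (RR)
  rd@[9:8]=0x0 ⇒ ax
  rs@[7:6]=0x2 ⇒ cx
@+08  big-endian(21 70) = 0x2170
  op=0x2170>>10=0x8 ⇒ addi (RI)
  rd@[9:8]=0x1 ⇒ bx
  imm@[7:0]=0x70 ⇒ $112

ld bx, cx; xor ax, cx; addi bx, $112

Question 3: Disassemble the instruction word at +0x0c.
+0x0c: cb 00 ⇒ word 0xcb00 (big)
  top 6b → 0x32 → inc [R]
  [9:8] rd=3 = dx

inc dx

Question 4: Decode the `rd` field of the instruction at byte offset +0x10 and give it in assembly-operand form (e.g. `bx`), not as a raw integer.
bx

off 0x10: read c5 00 as big → 0xc500
  opcode bits[15:10]=0x31: ld/RR
  rd: (w>>8)&0x3=0x1 → bx
  rs: (w>>6)&0x3=0x0 → ax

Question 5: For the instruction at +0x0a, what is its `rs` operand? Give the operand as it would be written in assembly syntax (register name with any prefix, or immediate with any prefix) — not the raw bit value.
bx

[0a] 93 40 → 0x9340
  top 6b → 0x24 → bor [RR]
  rd: (w>>8)&0x3=0x3 → dx
  rs: (w>>6)&0x3=0x1 → bx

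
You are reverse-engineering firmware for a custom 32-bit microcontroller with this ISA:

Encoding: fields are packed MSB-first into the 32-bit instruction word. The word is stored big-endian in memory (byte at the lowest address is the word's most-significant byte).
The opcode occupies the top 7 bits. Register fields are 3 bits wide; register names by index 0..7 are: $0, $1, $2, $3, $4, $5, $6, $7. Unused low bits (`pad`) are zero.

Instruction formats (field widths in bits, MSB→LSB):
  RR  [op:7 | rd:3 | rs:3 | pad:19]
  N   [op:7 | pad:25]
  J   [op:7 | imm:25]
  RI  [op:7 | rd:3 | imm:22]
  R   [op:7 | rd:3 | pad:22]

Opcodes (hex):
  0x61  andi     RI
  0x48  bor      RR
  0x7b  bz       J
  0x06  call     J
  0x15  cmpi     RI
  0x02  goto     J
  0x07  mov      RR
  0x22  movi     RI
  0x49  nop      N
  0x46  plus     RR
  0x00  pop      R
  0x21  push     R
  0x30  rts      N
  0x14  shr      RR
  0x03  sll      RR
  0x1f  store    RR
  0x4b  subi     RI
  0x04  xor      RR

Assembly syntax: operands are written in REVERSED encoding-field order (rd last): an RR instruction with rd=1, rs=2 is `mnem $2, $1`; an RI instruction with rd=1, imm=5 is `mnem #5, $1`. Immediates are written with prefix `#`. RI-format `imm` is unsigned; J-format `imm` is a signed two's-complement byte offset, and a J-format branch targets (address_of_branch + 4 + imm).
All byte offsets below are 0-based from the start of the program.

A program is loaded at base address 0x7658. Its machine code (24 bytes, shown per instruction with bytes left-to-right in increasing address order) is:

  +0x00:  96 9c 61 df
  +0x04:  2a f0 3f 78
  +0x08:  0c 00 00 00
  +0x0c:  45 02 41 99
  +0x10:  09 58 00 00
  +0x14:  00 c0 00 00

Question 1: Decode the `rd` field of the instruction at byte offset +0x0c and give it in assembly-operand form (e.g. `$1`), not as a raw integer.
$4

+0x0c: 45 02 41 99 ⇒ word 0x45024199 (big)
  opcode bits[31:25]=0x22: movi/RI
  [24:22] rd=4 = $4
  [21:0] imm=147865 = #147865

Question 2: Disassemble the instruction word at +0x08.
@+08  big-endian(0c 00 00 00) = 0x0c000000
  op=0x0c000000>>25=0x6 ⇒ call (J)
  [24:0] imm=0 = #0

call #0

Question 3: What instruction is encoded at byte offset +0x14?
off 0x14: read 00 c0 00 00 as big → 0x00c00000
  opcode bits[31:25]=0x0: pop/R
  rd@[24:22]=0x3 ⇒ $3

pop $3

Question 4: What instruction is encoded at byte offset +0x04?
cmpi #3161976, $3

@+04  big-endian(2a f0 3f 78) = 0x2af03f78
  op=0x2af03f78>>25=0x15 ⇒ cmpi (RI)
  [24:22] rd=3 = $3
  [21:0] imm=3161976 = #3161976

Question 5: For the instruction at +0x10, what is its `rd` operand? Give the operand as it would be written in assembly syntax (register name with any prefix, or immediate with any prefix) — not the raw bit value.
[10] 09 58 00 00 → 0x09580000
  top 7b → 0x4 → xor [RR]
  rd@[24:22]=0x5 ⇒ $5
  rs@[21:19]=0x3 ⇒ $3

$5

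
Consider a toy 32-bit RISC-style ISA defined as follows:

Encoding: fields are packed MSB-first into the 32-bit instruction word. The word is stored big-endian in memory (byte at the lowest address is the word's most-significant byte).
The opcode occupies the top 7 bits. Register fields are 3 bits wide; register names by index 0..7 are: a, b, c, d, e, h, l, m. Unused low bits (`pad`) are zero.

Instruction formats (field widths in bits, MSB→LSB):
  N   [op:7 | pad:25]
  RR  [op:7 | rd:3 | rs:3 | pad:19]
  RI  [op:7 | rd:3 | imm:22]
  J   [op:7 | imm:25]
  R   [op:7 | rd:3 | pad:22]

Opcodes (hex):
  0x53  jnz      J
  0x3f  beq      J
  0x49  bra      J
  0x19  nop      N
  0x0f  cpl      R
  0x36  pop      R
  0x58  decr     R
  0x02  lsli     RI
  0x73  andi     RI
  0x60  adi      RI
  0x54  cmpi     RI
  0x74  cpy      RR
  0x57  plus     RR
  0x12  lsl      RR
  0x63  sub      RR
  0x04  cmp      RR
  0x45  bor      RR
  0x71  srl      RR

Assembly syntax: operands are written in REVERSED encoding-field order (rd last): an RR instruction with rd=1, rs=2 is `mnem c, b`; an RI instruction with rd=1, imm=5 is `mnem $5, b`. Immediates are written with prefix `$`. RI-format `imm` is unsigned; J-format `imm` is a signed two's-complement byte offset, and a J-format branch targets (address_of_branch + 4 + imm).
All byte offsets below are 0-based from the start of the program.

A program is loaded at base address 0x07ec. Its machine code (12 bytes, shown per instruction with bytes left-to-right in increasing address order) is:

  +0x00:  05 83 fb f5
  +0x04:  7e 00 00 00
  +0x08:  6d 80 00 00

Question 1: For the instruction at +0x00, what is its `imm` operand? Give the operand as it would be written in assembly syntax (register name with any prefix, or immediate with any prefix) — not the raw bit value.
$261109

@+00  big-endian(05 83 fb f5) = 0x0583fbf5
  top 7b → 0x2 → lsli [RI]
  [24:22] rd=6 = l
  [21:0] imm=261109 = $261109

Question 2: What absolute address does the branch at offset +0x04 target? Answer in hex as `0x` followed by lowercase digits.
0x07f4

off 0x04: read 7e 00 00 00 as big → 0x7e000000
  op=0x7e000000>>25=0x3f ⇒ beq (J)
  [24:0] imm=0 = $0
  target = base 0x07ec + off 0x04 + 4 + imm 0 = 0x07f4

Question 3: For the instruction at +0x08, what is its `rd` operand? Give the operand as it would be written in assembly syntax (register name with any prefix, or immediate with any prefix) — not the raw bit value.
+0x08: 6d 80 00 00 ⇒ word 0x6d800000 (big)
  opcode bits[31:25]=0x36: pop/R
  rd@[24:22]=0x6 ⇒ l

l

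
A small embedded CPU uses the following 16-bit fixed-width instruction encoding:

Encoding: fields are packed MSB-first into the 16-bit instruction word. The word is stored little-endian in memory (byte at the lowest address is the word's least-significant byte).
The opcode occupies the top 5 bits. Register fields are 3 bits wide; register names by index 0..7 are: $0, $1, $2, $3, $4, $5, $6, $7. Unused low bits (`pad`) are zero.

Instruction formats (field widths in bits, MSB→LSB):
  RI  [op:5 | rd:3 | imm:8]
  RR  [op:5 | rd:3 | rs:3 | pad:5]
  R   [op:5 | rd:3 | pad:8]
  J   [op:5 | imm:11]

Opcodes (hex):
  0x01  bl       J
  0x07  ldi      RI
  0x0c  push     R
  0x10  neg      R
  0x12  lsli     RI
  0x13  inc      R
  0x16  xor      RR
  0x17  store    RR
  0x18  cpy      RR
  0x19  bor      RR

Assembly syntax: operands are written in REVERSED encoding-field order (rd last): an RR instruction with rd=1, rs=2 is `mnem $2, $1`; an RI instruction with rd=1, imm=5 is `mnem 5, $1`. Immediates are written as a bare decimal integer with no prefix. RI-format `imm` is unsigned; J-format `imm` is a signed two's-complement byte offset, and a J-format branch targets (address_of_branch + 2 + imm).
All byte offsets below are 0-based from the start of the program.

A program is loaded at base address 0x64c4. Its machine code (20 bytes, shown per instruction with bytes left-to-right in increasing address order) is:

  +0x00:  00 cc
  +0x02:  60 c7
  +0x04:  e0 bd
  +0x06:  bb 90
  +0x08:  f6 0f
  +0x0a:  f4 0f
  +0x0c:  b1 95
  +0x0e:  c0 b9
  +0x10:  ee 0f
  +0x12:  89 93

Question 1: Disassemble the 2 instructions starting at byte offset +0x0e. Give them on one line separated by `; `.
@+0e  little-endian(c0 b9) = 0xb9c0
  top 5b → 0x17 → store [RR]
  rd: (w>>8)&0x7=0x1 → $1
  rs: (w>>5)&0x7=0x6 → $6
@+10  little-endian(ee 0f) = 0x0fee
  top 5b → 0x1 → bl [J]
  imm: (w>>0)&0x7ff=0x7ee (s11→-18) → -18

store $6, $1; bl -18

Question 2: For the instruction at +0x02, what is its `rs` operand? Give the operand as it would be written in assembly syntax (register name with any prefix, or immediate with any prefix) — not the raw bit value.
$3

@+02  little-endian(60 c7) = 0xc760
  op=0xc760>>11=0x18 ⇒ cpy (RR)
  [10:8] rd=7 = $7
  [7:5] rs=3 = $3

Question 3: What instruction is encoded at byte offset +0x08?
bl -10

+0x08: f6 0f ⇒ word 0x0ff6 (little)
  top 5b → 0x1 → bl [J]
  imm@[10:0]=0x7f6 (s11→-10) ⇒ -10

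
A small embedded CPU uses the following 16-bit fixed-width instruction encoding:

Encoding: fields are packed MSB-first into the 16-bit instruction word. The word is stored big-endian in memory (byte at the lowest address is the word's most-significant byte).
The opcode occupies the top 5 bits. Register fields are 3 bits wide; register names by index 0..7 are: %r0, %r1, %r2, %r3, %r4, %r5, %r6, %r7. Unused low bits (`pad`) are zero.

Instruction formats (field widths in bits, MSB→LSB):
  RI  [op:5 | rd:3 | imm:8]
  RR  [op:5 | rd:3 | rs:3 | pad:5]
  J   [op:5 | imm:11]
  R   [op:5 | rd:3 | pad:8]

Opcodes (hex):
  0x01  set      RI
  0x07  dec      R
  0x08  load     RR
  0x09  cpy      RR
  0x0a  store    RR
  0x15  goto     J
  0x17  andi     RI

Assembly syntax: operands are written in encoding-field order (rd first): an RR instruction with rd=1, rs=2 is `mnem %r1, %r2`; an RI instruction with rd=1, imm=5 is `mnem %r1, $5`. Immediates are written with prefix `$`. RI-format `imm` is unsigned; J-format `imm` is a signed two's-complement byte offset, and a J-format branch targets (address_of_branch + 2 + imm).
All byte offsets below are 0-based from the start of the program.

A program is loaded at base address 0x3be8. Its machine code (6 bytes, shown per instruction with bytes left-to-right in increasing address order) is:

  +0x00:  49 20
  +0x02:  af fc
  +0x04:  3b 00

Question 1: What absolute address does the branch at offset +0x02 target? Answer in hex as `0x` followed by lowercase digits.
0x3be8

off 0x02: read af fc as big → 0xaffc
  op=0xaffc>>11=0x15 ⇒ goto (J)
  [10:0] imm=2044 (s11→-4) = $-4
  target = base 0x3be8 + off 0x02 + 2 + imm -4 = 0x3be8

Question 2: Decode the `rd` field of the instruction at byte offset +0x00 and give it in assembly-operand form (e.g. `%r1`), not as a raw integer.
[00] 49 20 → 0x4920
  top 5b → 0x9 → cpy [RR]
  rd@[10:8]=0x1 ⇒ %r1
  rs@[7:5]=0x1 ⇒ %r1

%r1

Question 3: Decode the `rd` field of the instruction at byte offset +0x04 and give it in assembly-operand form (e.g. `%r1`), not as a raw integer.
%r3

+0x04: 3b 00 ⇒ word 0x3b00 (big)
  op=0x3b00>>11=0x7 ⇒ dec (R)
  rd@[10:8]=0x3 ⇒ %r3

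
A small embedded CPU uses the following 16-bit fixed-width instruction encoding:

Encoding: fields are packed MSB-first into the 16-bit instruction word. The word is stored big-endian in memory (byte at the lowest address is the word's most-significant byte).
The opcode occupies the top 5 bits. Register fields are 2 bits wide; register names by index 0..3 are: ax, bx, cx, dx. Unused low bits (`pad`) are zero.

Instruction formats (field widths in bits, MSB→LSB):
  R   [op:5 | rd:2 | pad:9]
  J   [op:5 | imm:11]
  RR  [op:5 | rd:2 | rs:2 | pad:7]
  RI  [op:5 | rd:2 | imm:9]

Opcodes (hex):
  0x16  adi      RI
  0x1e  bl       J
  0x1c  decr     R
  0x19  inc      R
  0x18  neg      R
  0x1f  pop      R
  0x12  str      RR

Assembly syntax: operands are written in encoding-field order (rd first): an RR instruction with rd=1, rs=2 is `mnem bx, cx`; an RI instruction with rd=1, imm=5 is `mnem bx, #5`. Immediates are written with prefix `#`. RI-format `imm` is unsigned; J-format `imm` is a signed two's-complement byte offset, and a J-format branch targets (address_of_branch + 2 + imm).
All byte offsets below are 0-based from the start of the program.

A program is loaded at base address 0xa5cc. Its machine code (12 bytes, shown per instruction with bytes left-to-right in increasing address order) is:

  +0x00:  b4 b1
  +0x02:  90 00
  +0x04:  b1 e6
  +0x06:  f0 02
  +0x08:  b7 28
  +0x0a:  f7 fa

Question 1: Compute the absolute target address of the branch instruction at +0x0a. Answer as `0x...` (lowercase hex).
0xa5d2

[0a] f7 fa → 0xf7fa
  op=0xf7fa>>11=0x1e ⇒ bl (J)
  imm: (w>>0)&0x7ff=0x7fa (s11→-6) → #-6
  target = base 0xa5cc + off 0x0a + 2 + imm -6 = 0xa5d2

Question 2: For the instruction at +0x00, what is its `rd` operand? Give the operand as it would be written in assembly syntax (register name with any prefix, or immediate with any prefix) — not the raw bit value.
cx

[00] b4 b1 → 0xb4b1
  opcode bits[15:11]=0x16: adi/RI
  rd@[10:9]=0x2 ⇒ cx
  imm@[8:0]=0xb1 ⇒ #177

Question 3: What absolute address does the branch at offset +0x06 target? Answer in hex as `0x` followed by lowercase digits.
0xa5d6

+0x06: f0 02 ⇒ word 0xf002 (big)
  op=0xf002>>11=0x1e ⇒ bl (J)
  [10:0] imm=2 = #2
  target = base 0xa5cc + off 0x06 + 2 + imm 2 = 0xa5d6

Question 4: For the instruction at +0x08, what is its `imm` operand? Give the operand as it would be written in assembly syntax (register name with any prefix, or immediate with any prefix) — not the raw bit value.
#296

[08] b7 28 → 0xb728
  opcode bits[15:11]=0x16: adi/RI
  rd@[10:9]=0x3 ⇒ dx
  imm@[8:0]=0x128 ⇒ #296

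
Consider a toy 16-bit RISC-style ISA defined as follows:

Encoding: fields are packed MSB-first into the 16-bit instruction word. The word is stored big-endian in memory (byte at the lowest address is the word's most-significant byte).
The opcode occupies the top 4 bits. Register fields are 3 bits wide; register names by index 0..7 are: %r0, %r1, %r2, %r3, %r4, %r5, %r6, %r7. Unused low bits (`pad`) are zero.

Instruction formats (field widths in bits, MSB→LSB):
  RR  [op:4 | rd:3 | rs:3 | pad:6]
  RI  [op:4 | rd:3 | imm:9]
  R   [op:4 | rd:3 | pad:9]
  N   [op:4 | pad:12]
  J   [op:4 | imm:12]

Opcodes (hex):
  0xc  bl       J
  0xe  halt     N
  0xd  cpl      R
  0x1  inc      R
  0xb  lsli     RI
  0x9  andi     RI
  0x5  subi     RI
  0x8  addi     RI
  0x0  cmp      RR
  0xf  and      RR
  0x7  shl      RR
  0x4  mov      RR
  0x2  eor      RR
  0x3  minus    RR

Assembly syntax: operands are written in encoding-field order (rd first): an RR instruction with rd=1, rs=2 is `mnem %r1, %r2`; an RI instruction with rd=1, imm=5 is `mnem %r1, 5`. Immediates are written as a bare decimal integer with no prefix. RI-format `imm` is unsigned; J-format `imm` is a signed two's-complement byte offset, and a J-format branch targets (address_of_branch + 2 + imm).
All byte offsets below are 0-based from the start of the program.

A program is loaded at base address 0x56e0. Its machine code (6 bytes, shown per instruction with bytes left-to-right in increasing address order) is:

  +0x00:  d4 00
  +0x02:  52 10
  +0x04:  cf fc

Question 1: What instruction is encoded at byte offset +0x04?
bl -4

[04] cf fc → 0xcffc
  op=0xcffc>>12=0xc ⇒ bl (J)
  imm@[11:0]=0xffc (s12→-4) ⇒ -4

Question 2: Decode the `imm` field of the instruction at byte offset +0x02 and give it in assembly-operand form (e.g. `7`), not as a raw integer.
@+02  big-endian(52 10) = 0x5210
  top 4b → 0x5 → subi [RI]
  rd@[11:9]=0x1 ⇒ %r1
  imm@[8:0]=0x10 ⇒ 16

16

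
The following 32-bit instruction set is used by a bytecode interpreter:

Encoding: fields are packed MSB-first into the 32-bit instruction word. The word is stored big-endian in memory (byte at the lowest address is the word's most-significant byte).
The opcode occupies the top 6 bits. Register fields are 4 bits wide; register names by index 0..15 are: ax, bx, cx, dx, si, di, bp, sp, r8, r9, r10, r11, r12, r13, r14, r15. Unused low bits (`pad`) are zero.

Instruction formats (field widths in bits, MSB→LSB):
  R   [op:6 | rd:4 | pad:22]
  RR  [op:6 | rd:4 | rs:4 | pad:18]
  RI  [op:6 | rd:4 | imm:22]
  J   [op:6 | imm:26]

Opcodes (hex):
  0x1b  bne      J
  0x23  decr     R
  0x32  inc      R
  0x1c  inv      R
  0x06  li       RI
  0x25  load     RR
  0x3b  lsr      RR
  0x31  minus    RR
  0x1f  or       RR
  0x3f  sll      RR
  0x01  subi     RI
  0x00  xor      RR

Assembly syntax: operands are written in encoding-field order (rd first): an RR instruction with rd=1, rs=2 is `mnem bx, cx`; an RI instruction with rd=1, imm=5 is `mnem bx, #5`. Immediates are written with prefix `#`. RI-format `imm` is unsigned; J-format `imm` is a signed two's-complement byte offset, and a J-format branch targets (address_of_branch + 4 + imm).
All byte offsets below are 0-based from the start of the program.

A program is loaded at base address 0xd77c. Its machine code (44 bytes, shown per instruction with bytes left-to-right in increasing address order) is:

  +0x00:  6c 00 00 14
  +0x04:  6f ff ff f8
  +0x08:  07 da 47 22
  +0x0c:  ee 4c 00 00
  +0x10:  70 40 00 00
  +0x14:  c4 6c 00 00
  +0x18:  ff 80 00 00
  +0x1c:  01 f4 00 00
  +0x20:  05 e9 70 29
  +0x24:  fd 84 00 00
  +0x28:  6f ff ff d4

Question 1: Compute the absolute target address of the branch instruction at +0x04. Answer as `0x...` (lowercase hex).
off 0x04: read 6f ff ff f8 as big → 0x6ffffff8
  top 6b → 0x1b → bne [J]
  imm: (w>>0)&0x3ffffff=0x3fffff8 (s26→-8) → #-8
  target = base 0xd77c + off 0x04 + 4 + imm -8 = 0xd77c

0xd77c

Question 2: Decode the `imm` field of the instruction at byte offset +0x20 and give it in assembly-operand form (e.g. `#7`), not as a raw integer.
#2715689

[20] 05 e9 70 29 → 0x05e97029
  top 6b → 0x1 → subi [RI]
  rd@[25:22]=0x7 ⇒ sp
  imm@[21:0]=0x297029 ⇒ #2715689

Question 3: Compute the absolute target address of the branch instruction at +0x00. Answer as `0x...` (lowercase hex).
0xd794

off 0x00: read 6c 00 00 14 as big → 0x6c000014
  top 6b → 0x1b → bne [J]
  imm: (w>>0)&0x3ffffff=0x14 → #20
  target = base 0xd77c + off 0x00 + 4 + imm 20 = 0xd794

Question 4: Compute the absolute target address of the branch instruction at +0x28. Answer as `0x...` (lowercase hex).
off 0x28: read 6f ff ff d4 as big → 0x6fffffd4
  opcode bits[31:26]=0x1b: bne/J
  [25:0] imm=67108820 (s26→-44) = #-44
  target = base 0xd77c + off 0x28 + 4 + imm -44 = 0xd77c

0xd77c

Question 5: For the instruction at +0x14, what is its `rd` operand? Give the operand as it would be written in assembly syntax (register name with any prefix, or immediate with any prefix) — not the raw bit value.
@+14  big-endian(c4 6c 00 00) = 0xc46c0000
  op=0xc46c0000>>26=0x31 ⇒ minus (RR)
  rd@[25:22]=0x1 ⇒ bx
  rs@[21:18]=0xb ⇒ r11

bx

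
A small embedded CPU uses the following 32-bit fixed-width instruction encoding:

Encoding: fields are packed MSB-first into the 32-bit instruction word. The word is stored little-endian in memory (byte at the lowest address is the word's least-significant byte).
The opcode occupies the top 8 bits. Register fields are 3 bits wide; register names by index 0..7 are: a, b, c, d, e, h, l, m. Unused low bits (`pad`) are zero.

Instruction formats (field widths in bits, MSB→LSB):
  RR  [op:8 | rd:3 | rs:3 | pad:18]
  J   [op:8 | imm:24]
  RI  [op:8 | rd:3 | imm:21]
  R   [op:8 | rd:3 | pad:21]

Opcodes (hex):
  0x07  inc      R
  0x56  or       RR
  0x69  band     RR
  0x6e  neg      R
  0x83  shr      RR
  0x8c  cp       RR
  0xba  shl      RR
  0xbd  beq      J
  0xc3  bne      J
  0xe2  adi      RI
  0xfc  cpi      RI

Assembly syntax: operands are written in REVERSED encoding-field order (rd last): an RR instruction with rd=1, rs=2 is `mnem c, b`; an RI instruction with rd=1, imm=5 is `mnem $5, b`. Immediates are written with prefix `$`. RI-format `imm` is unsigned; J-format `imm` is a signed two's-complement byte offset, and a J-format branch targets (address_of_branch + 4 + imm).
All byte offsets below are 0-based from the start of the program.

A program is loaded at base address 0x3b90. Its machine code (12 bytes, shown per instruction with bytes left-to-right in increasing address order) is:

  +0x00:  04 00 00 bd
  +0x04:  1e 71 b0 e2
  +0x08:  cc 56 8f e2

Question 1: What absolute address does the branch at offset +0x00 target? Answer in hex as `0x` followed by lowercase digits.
@+00  little-endian(04 00 00 bd) = 0xbd000004
  op=0xbd000004>>24=0xbd ⇒ beq (J)
  imm@[23:0]=0x4 ⇒ $4
  target = base 0x3b90 + off 0x00 + 4 + imm 4 = 0x3b98

0x3b98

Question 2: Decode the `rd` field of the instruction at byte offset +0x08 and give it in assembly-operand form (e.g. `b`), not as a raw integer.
e

+0x08: cc 56 8f e2 ⇒ word 0xe28f56cc (little)
  opcode bits[31:24]=0xe2: adi/RI
  rd@[23:21]=0x4 ⇒ e
  imm@[20:0]=0xf56cc ⇒ $1005260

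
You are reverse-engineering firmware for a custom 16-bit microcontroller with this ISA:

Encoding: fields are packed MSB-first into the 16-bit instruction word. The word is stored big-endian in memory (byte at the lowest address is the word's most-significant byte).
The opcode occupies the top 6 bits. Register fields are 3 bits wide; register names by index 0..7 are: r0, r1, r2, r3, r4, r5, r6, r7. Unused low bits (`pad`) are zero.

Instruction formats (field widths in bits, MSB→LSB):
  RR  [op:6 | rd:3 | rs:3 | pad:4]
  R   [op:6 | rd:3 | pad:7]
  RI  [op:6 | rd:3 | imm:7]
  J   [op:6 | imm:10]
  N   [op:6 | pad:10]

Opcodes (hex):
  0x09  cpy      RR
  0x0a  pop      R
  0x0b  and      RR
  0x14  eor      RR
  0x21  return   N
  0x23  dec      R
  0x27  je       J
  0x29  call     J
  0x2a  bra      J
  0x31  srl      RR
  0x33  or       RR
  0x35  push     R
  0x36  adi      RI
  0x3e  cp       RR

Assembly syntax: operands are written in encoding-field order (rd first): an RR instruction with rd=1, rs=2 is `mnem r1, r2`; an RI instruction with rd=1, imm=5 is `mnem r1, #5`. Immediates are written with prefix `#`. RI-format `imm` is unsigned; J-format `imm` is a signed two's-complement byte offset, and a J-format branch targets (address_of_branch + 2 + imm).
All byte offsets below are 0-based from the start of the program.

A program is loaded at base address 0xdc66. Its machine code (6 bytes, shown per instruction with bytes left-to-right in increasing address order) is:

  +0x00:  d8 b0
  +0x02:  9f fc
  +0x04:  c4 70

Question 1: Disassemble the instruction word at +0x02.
je #-4

+0x02: 9f fc ⇒ word 0x9ffc (big)
  top 6b → 0x27 → je [J]
  imm: (w>>0)&0x3ff=0x3fc (s10→-4) → #-4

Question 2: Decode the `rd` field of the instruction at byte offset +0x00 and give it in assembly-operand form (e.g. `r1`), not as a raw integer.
off 0x00: read d8 b0 as big → 0xd8b0
  op=0xd8b0>>10=0x36 ⇒ adi (RI)
  [9:7] rd=1 = r1
  [6:0] imm=48 = #48

r1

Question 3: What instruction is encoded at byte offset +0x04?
+0x04: c4 70 ⇒ word 0xc470 (big)
  top 6b → 0x31 → srl [RR]
  rd: (w>>7)&0x7=0x0 → r0
  rs: (w>>4)&0x7=0x7 → r7

srl r0, r7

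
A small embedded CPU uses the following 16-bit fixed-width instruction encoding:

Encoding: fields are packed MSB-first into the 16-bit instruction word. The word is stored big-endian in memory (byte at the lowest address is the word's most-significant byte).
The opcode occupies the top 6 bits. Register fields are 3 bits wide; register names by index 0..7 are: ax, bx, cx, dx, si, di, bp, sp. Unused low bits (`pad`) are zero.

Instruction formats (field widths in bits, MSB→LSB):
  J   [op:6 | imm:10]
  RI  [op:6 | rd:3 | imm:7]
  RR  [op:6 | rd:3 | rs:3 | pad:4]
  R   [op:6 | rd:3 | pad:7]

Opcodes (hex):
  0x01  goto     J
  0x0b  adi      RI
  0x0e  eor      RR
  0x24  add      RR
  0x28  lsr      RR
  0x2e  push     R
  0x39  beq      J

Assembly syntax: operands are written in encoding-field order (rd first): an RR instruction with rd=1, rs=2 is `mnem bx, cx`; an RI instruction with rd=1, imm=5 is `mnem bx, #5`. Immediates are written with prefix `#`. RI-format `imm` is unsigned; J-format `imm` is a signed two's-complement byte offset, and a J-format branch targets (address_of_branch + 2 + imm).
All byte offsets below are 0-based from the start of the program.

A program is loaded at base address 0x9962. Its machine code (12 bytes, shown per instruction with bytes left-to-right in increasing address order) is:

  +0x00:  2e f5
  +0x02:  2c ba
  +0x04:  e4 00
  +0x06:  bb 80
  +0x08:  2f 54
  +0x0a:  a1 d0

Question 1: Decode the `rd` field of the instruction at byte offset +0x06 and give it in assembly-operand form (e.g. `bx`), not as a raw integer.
sp

off 0x06: read bb 80 as big → 0xbb80
  op=0xbb80>>10=0x2e ⇒ push (R)
  [9:7] rd=7 = sp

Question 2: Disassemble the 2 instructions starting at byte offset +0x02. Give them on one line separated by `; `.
adi bx, #58; beq #0

off 0x02: read 2c ba as big → 0x2cba
  top 6b → 0xb → adi [RI]
  rd: (w>>7)&0x7=0x1 → bx
  imm: (w>>0)&0x7f=0x3a → #58
off 0x04: read e4 00 as big → 0xe400
  top 6b → 0x39 → beq [J]
  imm: (w>>0)&0x3ff=0x0 → #0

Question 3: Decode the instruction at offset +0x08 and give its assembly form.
@+08  big-endian(2f 54) = 0x2f54
  opcode bits[15:10]=0xb: adi/RI
  rd@[9:7]=0x6 ⇒ bp
  imm@[6:0]=0x54 ⇒ #84

adi bp, #84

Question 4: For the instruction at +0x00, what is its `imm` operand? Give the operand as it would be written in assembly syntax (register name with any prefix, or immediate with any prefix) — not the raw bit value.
[00] 2e f5 → 0x2ef5
  opcode bits[15:10]=0xb: adi/RI
  rd@[9:7]=0x5 ⇒ di
  imm@[6:0]=0x75 ⇒ #117

#117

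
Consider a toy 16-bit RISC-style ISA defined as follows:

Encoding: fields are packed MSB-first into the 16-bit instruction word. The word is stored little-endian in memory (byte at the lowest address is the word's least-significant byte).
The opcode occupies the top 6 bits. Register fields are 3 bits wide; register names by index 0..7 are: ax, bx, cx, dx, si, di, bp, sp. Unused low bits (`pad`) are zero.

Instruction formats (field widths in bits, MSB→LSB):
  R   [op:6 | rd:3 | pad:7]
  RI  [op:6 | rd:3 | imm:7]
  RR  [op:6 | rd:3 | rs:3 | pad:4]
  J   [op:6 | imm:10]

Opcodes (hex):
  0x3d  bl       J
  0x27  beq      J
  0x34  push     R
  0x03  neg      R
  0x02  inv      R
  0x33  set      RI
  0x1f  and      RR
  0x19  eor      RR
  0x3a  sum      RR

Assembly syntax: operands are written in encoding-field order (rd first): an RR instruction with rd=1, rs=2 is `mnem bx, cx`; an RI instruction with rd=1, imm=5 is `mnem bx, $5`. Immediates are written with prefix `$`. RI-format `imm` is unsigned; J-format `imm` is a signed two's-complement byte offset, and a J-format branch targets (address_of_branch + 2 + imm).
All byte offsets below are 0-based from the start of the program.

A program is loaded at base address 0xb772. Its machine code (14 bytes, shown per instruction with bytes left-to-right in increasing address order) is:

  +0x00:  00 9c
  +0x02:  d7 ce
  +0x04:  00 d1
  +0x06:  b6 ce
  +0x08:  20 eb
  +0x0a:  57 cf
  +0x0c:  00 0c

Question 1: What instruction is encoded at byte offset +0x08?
off 0x08: read 20 eb as little → 0xeb20
  top 6b → 0x3a → sum [RR]
  rd: (w>>7)&0x7=0x6 → bp
  rs: (w>>4)&0x7=0x2 → cx

sum bp, cx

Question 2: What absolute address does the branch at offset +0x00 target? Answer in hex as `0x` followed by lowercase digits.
+0x00: 00 9c ⇒ word 0x9c00 (little)
  top 6b → 0x27 → beq [J]
  imm@[9:0]=0x0 ⇒ $0
  target = base 0xb772 + off 0x00 + 2 + imm 0 = 0xb774

0xb774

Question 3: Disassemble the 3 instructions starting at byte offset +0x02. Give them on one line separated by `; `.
set di, $87; push cx; set di, $54

@+02  little-endian(d7 ce) = 0xced7
  top 6b → 0x33 → set [RI]
  rd@[9:7]=0x5 ⇒ di
  imm@[6:0]=0x57 ⇒ $87
@+04  little-endian(00 d1) = 0xd100
  top 6b → 0x34 → push [R]
  rd@[9:7]=0x2 ⇒ cx
@+06  little-endian(b6 ce) = 0xceb6
  top 6b → 0x33 → set [RI]
  rd@[9:7]=0x5 ⇒ di
  imm@[6:0]=0x36 ⇒ $54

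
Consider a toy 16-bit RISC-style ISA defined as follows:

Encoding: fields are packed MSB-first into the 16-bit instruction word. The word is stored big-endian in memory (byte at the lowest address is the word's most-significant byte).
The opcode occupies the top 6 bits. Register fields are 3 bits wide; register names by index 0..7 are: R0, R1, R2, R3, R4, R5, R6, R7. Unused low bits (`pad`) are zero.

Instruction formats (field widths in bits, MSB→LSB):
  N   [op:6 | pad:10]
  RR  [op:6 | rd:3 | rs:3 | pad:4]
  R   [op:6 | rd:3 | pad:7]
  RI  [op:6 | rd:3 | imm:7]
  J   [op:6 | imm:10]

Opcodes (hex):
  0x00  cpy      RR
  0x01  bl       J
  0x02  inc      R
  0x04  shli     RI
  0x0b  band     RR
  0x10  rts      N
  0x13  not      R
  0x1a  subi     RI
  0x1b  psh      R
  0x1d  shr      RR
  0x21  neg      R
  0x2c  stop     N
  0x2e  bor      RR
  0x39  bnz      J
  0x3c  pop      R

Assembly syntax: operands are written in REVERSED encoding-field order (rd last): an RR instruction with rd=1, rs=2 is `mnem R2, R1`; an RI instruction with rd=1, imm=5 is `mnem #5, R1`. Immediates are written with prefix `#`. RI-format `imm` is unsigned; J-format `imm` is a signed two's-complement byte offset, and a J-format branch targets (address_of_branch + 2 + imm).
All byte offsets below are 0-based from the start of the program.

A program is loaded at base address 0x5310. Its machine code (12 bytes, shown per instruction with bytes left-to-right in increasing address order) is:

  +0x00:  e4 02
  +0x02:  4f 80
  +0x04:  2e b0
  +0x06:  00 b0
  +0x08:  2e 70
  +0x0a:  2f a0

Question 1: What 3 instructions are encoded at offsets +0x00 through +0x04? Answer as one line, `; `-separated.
@+00  big-endian(e4 02) = 0xe402
  top 6b → 0x39 → bnz [J]
  imm@[9:0]=0x2 ⇒ #2
@+02  big-endian(4f 80) = 0x4f80
  top 6b → 0x13 → not [R]
  rd@[9:7]=0x7 ⇒ R7
@+04  big-endian(2e b0) = 0x2eb0
  top 6b → 0xb → band [RR]
  rd@[9:7]=0x5 ⇒ R5
  rs@[6:4]=0x3 ⇒ R3

bnz #2; not R7; band R3, R5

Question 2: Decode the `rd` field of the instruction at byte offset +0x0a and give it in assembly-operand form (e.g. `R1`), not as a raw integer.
R7

off 0x0a: read 2f a0 as big → 0x2fa0
  opcode bits[15:10]=0xb: band/RR
  rd: (w>>7)&0x7=0x7 → R7
  rs: (w>>4)&0x7=0x2 → R2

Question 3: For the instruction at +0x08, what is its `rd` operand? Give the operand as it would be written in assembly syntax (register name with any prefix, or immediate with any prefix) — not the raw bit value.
off 0x08: read 2e 70 as big → 0x2e70
  op=0x2e70>>10=0xb ⇒ band (RR)
  [9:7] rd=4 = R4
  [6:4] rs=7 = R7

R4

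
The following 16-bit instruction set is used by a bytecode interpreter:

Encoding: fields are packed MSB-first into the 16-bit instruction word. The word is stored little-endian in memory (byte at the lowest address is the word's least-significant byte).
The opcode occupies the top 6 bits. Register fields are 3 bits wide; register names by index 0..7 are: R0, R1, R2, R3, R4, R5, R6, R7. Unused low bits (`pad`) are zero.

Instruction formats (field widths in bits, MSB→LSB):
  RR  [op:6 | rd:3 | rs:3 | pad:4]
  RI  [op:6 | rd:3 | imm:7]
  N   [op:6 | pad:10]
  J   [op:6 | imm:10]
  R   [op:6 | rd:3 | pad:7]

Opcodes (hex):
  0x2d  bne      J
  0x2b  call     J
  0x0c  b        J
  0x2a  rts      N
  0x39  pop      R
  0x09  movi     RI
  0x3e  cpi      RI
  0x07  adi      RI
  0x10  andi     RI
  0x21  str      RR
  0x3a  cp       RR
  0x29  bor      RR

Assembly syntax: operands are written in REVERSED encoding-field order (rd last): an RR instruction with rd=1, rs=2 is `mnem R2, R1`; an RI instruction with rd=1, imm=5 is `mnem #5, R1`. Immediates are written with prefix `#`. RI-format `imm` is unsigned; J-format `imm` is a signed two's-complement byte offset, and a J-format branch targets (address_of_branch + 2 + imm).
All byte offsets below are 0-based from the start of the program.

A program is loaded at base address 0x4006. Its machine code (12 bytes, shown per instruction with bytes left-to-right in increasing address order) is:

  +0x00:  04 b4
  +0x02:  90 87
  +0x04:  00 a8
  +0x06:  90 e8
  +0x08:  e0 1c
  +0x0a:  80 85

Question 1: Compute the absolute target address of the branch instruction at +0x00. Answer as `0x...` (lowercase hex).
off 0x00: read 04 b4 as little → 0xb404
  op=0xb404>>10=0x2d ⇒ bne (J)
  imm@[9:0]=0x4 ⇒ #4
  target = base 0x4006 + off 0x00 + 2 + imm 4 = 0x400c

0x400c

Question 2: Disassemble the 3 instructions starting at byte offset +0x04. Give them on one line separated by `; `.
[04] 00 a8 → 0xa800
  top 6b → 0x2a → rts [N]
[06] 90 e8 → 0xe890
  top 6b → 0x3a → cp [RR]
  [9:7] rd=1 = R1
  [6:4] rs=1 = R1
[08] e0 1c → 0x1ce0
  top 6b → 0x7 → adi [RI]
  [9:7] rd=1 = R1
  [6:0] imm=96 = #96

rts; cp R1, R1; adi #96, R1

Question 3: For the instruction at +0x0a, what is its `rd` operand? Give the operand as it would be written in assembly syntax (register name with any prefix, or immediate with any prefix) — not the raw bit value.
off 0x0a: read 80 85 as little → 0x8580
  op=0x8580>>10=0x21 ⇒ str (RR)
  rd: (w>>7)&0x7=0x3 → R3
  rs: (w>>4)&0x7=0x0 → R0

R3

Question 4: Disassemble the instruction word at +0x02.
+0x02: 90 87 ⇒ word 0x8790 (little)
  top 6b → 0x21 → str [RR]
  rd@[9:7]=0x7 ⇒ R7
  rs@[6:4]=0x1 ⇒ R1

str R1, R7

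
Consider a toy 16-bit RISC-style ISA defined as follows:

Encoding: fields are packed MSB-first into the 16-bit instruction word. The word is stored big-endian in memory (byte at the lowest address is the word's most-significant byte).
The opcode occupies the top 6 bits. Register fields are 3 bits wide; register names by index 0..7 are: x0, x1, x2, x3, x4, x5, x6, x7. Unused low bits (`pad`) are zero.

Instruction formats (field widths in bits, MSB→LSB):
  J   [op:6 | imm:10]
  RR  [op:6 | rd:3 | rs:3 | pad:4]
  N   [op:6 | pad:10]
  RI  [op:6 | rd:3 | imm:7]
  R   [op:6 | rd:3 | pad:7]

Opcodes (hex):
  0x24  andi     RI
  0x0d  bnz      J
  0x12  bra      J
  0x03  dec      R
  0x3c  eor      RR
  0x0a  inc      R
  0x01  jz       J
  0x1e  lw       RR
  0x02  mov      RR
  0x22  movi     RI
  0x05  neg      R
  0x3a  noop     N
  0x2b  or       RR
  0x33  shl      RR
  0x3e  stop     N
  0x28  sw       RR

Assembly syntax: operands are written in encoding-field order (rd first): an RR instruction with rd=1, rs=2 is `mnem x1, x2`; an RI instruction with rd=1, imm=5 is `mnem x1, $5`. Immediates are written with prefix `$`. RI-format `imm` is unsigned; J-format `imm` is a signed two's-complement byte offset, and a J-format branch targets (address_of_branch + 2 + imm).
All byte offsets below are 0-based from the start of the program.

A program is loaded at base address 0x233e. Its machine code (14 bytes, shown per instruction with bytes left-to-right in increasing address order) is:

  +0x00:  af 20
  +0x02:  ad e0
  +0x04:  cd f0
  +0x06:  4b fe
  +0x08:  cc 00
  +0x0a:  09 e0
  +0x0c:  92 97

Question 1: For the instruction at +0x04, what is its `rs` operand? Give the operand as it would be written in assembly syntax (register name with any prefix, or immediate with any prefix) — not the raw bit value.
+0x04: cd f0 ⇒ word 0xcdf0 (big)
  op=0xcdf0>>10=0x33 ⇒ shl (RR)
  rd@[9:7]=0x3 ⇒ x3
  rs@[6:4]=0x7 ⇒ x7

x7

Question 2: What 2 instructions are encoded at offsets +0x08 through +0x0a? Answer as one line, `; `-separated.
+0x08: cc 00 ⇒ word 0xcc00 (big)
  top 6b → 0x33 → shl [RR]
  [9:7] rd=0 = x0
  [6:4] rs=0 = x0
+0x0a: 09 e0 ⇒ word 0x09e0 (big)
  top 6b → 0x2 → mov [RR]
  [9:7] rd=3 = x3
  [6:4] rs=6 = x6

shl x0, x0; mov x3, x6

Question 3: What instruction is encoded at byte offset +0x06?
bra $-2

+0x06: 4b fe ⇒ word 0x4bfe (big)
  top 6b → 0x12 → bra [J]
  imm: (w>>0)&0x3ff=0x3fe (s10→-2) → $-2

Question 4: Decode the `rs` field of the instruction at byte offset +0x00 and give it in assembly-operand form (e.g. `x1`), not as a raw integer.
x2

@+00  big-endian(af 20) = 0xaf20
  opcode bits[15:10]=0x2b: or/RR
  rd: (w>>7)&0x7=0x6 → x6
  rs: (w>>4)&0x7=0x2 → x2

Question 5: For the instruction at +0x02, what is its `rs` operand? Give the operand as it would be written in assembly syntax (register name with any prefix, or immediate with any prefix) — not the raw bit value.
off 0x02: read ad e0 as big → 0xade0
  op=0xade0>>10=0x2b ⇒ or (RR)
  rd@[9:7]=0x3 ⇒ x3
  rs@[6:4]=0x6 ⇒ x6

x6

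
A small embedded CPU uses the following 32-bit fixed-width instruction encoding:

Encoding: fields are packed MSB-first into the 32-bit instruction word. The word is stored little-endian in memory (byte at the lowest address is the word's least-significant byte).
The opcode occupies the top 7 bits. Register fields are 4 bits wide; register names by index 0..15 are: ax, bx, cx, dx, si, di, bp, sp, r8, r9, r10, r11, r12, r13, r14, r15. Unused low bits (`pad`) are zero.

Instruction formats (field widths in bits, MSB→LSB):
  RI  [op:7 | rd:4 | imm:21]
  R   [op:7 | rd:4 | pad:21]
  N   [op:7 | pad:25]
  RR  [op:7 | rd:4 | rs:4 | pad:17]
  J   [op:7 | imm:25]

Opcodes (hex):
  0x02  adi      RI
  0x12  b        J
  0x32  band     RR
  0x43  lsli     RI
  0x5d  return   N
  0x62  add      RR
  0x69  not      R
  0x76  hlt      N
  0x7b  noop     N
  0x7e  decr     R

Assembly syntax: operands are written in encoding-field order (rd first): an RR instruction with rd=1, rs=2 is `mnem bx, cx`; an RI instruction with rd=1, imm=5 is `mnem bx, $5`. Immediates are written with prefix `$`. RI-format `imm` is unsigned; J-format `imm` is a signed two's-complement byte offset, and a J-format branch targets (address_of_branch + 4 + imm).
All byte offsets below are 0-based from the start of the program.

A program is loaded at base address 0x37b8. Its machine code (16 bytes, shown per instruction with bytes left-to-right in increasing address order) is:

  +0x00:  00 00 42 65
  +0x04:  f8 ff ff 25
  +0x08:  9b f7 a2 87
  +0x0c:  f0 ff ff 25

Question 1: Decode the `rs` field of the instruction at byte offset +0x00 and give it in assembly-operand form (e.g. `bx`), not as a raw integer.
off 0x00: read 00 00 42 65 as little → 0x65420000
  op=0x65420000>>25=0x32 ⇒ band (RR)
  rd: (w>>21)&0xf=0xa → r10
  rs: (w>>17)&0xf=0x1 → bx

bx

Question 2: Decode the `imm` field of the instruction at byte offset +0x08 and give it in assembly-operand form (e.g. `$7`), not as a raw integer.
off 0x08: read 9b f7 a2 87 as little → 0x87a2f79b
  opcode bits[31:25]=0x43: lsli/RI
  rd@[24:21]=0xd ⇒ r13
  imm@[20:0]=0x2f79b ⇒ $194459

$194459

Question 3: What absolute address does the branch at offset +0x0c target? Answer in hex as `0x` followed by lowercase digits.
0x37b8

@+0c  little-endian(f0 ff ff 25) = 0x25fffff0
  opcode bits[31:25]=0x12: b/J
  imm: (w>>0)&0x1ffffff=0x1fffff0 (s25→-16) → $-16
  target = base 0x37b8 + off 0x0c + 4 + imm -16 = 0x37b8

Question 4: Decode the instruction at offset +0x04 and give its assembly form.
@+04  little-endian(f8 ff ff 25) = 0x25fffff8
  top 7b → 0x12 → b [J]
  imm@[24:0]=0x1fffff8 (s25→-8) ⇒ $-8

b $-8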